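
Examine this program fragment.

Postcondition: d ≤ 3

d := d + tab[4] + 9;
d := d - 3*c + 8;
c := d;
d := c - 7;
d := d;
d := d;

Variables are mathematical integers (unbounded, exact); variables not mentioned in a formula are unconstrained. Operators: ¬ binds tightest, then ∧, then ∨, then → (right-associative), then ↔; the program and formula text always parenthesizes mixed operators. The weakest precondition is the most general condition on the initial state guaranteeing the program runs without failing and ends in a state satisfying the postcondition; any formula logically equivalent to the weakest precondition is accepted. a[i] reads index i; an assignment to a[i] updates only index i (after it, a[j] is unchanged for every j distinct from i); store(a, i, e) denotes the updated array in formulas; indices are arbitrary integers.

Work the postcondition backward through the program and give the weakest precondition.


Working backward. After the program, d ≤ 3 must hold.
Before d := d: d ≤ 3
Before d := d: d ≤ 3
Before d := c - 7: c ≤ 10
Before c := d: d ≤ 10
Before d := d - 3*c + 8: d ≤ 3*c + 2
Before d := d + tab[4] + 9: tab[4] + d ≤ 3*c - 7
Answer: WP = tab[4] + d ≤ 3*c - 7


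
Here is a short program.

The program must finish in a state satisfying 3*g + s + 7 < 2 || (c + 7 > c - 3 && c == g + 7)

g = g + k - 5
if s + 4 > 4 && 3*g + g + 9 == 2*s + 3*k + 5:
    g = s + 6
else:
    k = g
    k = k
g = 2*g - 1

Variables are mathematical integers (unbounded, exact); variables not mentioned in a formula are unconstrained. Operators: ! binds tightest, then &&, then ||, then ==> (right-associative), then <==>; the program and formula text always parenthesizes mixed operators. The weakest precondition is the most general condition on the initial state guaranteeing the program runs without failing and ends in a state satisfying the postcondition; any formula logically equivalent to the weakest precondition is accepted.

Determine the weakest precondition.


Working backward. After the program, the postcondition 3*g + s + 7 < 2 || (c + 7 > c - 3 && c == g + 7) must hold; in canonical form it is 3*g + s < -5 || c == g + 7.
Before g := 2*g - 1: 6*g + s < -2 || c == 2*g + 6
Then branch requires 7*s < -38 || c == 2*s + 18; else branch requires 6*g + s < -2 || c == 2*g + 6.
Before the if: ((s > 0 && 4*g == 3*k + 2*s - 4) ==> (7*s < -38 || c == 2*s + 18)) && ((!(s > 0 && 4*g == 3*k + 2*s - 4)) ==> (6*g + s < -2 || c == 2*g + 6))
Before g := g + k - 5: ((s > 0 && 4*g + k == 2*s + 16) ==> (7*s < -38 || c == 2*s + 18)) && ((!(s > 0 && 4*g + k == 2*s + 16)) ==> (6*g + 6*k + s < 28 || c == 2*g + 2*k - 4))
Answer: WP = ((s > 0 && 4*g + k == 2*s + 16) ==> (7*s < -38 || c == 2*s + 18)) && ((!(s > 0 && 4*g + k == 2*s + 16)) ==> (6*g + 6*k + s < 28 || c == 2*g + 2*k - 4))


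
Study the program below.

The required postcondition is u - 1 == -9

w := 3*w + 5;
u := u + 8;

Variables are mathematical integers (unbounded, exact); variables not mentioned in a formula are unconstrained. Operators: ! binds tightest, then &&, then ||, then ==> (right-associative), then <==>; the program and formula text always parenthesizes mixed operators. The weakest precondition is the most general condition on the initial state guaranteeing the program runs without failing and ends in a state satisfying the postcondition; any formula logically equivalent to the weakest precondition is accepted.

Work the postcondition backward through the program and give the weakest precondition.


Working backward. After the program, the postcondition u - 1 == -9 must hold; in canonical form it is u == -8.
Before u := u + 8: u == -16
Before w := 3*w + 5: u == -16
Answer: WP = u == -16


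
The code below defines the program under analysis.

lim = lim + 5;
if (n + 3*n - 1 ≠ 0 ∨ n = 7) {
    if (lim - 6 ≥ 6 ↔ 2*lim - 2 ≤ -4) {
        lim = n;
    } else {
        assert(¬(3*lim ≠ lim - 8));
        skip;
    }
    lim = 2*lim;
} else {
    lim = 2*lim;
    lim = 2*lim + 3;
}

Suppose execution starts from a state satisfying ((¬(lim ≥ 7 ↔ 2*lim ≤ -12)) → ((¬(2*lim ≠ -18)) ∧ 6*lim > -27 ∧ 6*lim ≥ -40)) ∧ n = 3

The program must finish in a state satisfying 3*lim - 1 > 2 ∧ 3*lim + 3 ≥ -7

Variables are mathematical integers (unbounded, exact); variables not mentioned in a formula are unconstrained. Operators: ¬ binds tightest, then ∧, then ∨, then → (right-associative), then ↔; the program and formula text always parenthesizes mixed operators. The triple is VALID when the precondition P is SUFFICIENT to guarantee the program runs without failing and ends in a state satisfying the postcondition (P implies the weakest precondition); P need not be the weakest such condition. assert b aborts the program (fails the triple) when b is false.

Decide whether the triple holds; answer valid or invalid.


Working backward. After the program, the postcondition 3*lim - 1 > 2 ∧ 3*lim + 3 ≥ -7 must hold; in canonical form it is 3*lim > 3 ∧ 3*lim ≥ -10.
Then branch requires ((lim ≥ 12 ↔ 2*lim ≤ -2) → (6*n > 3 ∧ 6*n ≥ -10)) ∧ ((¬(lim ≥ 12 ↔ 2*lim ≤ -2)) → ((¬(2*lim ≠ -8)) ∧ 6*lim > 3 ∧ 6*lim ≥ -10)); else branch requires 12*lim > -6 ∧ 12*lim ≥ -19.
Before the if: ((4*n ≠ 1 ∨ n = 7) → (((lim ≥ 12 ↔ 2*lim ≤ -2) → (6*n > 3 ∧ 6*n ≥ -10)) ∧ ((¬(lim ≥ 12 ↔ 2*lim ≤ -2)) → ((¬(2*lim ≠ -8)) ∧ 6*lim > 3 ∧ 6*lim ≥ -10)))) ∧ ((¬(4*n ≠ 1 ∨ n = 7)) → (12*lim > -6 ∧ 12*lim ≥ -19))
Before lim := lim + 5: ((4*n ≠ 1 ∨ n = 7) → (((lim ≥ 7 ↔ 2*lim ≤ -12) → (6*n > 3 ∧ 6*n ≥ -10)) ∧ ((¬(lim ≥ 7 ↔ 2*lim ≤ -12)) → ((¬(2*lim ≠ -18)) ∧ 6*lim > -27 ∧ 6*lim ≥ -40)))) ∧ ((¬(4*n ≠ 1 ∨ n = 7)) → (12*lim > -66 ∧ 12*lim ≥ -79))
The weakest precondition is ((4*n ≠ 1 ∨ n = 7) → (((lim ≥ 7 ↔ 2*lim ≤ -12) → (6*n > 3 ∧ 6*n ≥ -10)) ∧ ((¬(lim ≥ 7 ↔ 2*lim ≤ -12)) → ((¬(2*lim ≠ -18)) ∧ 6*lim > -27 ∧ 6*lim ≥ -40)))) ∧ ((¬(4*n ≠ 1 ∨ n = 7)) → (12*lim > -66 ∧ 12*lim ≥ -79)).
Check whether ((¬(lim ≥ 7 ↔ 2*lim ≤ -12)) → ((¬(2*lim ≠ -18)) ∧ 6*lim > -27 ∧ 6*lim ≥ -40)) ∧ n = 3 implies it.
Every state satisfying the precondition satisfies the weakest precondition: the implication holds.
Answer: valid


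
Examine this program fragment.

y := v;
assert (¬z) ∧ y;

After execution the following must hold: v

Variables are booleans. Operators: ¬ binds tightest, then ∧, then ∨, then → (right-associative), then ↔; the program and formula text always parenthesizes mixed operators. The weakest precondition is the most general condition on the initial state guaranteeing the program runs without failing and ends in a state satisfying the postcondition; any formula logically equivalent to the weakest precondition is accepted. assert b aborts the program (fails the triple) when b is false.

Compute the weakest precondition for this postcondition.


Working backward. After the program, v must hold.
Before assert (¬z) ∧ y: (¬z) ∧ y ∧ v
Before y := v: (¬z) ∧ v
Answer: WP = (¬z) ∧ v


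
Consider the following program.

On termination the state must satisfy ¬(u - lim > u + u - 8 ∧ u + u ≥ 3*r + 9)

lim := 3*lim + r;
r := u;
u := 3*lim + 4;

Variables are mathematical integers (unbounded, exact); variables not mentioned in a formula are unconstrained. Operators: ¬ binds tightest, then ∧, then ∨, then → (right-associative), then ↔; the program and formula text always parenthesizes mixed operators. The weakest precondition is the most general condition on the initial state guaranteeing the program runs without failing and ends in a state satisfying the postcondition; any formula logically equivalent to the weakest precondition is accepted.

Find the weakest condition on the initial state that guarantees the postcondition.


Working backward. After the program, the postcondition ¬(u - lim > u + u - 8 ∧ u + u ≥ 3*r + 9) must hold; in canonical form it is ¬(lim + u < 8 ∧ 2*u ≥ 3*r + 9).
Before u := 3*lim + 4: ¬(4*lim < 4 ∧ 6*lim ≥ 3*r + 1)
Before r := u: ¬(4*lim < 4 ∧ 6*lim ≥ 3*u + 1)
Before lim := 3*lim + r: ¬(12*lim + 4*r < 4 ∧ 18*lim + 6*r ≥ 3*u + 1)
Answer: WP = ¬(12*lim + 4*r < 4 ∧ 18*lim + 6*r ≥ 3*u + 1)


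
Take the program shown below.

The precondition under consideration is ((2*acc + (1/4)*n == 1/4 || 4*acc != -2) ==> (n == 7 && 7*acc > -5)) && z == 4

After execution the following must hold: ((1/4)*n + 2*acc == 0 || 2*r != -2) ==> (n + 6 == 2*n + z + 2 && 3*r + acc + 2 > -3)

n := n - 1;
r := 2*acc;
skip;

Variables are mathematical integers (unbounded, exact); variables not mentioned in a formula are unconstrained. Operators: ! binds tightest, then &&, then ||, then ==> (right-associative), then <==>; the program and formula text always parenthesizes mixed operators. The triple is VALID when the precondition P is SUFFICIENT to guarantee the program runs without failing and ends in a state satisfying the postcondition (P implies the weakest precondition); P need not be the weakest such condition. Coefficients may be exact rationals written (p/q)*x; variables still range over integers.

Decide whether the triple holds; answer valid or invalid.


Working backward. After the program, the postcondition ((1/4)*n + 2*acc == 0 || 2*r != -2) ==> (n + 6 == 2*n + z + 2 && 3*r + acc + 2 > -3) must hold; in canonical form it is (2*acc + (1/4)*n == 0 || 2*r != -2) ==> (n + z == 4 && acc + 3*r > -5).
Before skip: (2*acc + (1/4)*n == 0 || 2*r != -2) ==> (n + z == 4 && acc + 3*r > -5)
Before r := 2*acc: (2*acc + (1/4)*n == 0 || 4*acc != -2) ==> (n + z == 4 && 7*acc > -5)
Before n := n - 1: (2*acc + (1/4)*n == 1/4 || 4*acc != -2) ==> (n + z == 5 && 7*acc > -5)
The weakest precondition is (2*acc + (1/4)*n == 1/4 || 4*acc != -2) ==> (n + z == 5 && 7*acc > -5).
Check whether ((2*acc + (1/4)*n == 1/4 || 4*acc != -2) ==> (n == 7 && 7*acc > -5)) && z == 4 implies it.
Countermodel: at the initial state acc = 0, n = 7, z = 4, the precondition holds but the weakest precondition fails.
Answer: invalid


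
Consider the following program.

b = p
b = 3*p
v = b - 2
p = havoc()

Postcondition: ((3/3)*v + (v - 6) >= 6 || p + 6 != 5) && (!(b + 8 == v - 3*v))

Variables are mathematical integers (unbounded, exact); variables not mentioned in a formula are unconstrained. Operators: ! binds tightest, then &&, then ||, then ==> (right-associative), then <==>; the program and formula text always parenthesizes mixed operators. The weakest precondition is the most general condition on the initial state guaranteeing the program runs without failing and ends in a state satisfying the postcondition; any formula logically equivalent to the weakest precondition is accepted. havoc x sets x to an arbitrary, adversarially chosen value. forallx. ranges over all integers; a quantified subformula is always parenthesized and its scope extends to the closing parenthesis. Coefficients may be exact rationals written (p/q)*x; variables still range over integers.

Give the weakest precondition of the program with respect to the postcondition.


Working backward. After the program, the postcondition ((3/3)*v + (v - 6) >= 6 || p + 6 != 5) && (!(b + 8 == v - 3*v)) must hold; in canonical form it is (2*v >= 12 || p != -1) && (!(b + 2*v == -8)).
Before havoc p: forall p_1. ((2*v >= 12 || p_1 != -1) && (!(b + 2*v == -8)))
Before v := b - 2: forall p_1. ((2*b >= 16 || p_1 != -1) && (!(3*b == -4)))
Before b := 3*p: forall p_1. ((6*p >= 16 || p_1 != -1) && (!(9*p == -4)))
Before b := p: forall p_1. ((6*p >= 16 || p_1 != -1) && (!(9*p == -4)))
Answer: WP = forall p_1. ((6*p >= 16 || p_1 != -1) && (!(9*p == -4)))


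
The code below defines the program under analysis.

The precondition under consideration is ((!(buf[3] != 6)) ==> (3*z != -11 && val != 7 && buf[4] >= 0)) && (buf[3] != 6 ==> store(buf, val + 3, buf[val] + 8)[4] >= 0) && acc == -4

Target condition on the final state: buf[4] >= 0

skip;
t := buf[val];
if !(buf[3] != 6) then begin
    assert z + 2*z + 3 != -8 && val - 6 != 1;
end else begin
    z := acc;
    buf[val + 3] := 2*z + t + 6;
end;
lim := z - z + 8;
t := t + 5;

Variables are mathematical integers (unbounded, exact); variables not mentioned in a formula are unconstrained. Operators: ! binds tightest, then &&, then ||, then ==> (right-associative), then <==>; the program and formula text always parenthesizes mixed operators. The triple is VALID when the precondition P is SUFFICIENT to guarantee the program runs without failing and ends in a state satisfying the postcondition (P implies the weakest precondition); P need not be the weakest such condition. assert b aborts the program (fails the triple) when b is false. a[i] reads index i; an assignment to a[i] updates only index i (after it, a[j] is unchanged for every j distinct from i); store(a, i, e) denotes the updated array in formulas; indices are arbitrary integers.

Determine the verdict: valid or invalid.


Working backward. After the program, buf[4] >= 0 must hold.
Before t := t + 5: buf[4] >= 0
Before lim := z - z + 8: buf[4] >= 0
Then branch requires 3*z != -11 && val != 7 && buf[4] >= 0; else branch requires store(buf, val + 3, 2*acc + t + 6)[4] >= 0.
Before the if: ((!(buf[3] != 6)) ==> (3*z != -11 && val != 7 && buf[4] >= 0)) && (buf[3] != 6 ==> store(buf, val + 3, 2*acc + t + 6)[4] >= 0)
Before t := buf[val]: ((!(buf[3] != 6)) ==> (3*z != -11 && val != 7 && buf[4] >= 0)) && (buf[3] != 6 ==> store(buf, val + 3, buf[val] + 2*acc + 6)[4] >= 0)
Before skip: ((!(buf[3] != 6)) ==> (3*z != -11 && val != 7 && buf[4] >= 0)) && (buf[3] != 6 ==> store(buf, val + 3, buf[val] + 2*acc + 6)[4] >= 0)
The weakest precondition is ((!(buf[3] != 6)) ==> (3*z != -11 && val != 7 && buf[4] >= 0)) && (buf[3] != 6 ==> store(buf, val + 3, buf[val] + 2*acc + 6)[4] >= 0).
Check whether ((!(buf[3] != 6)) ==> (3*z != -11 && val != 7 && buf[4] >= 0)) && (buf[3] != 6 ==> store(buf, val + 3, buf[val] + 8)[4] >= 0) && acc == -4 implies it.
Countermodel: at the initial state acc = -4, buf = {[1] = 0, [3] = 5, [4] = 2, elsewhere 2}, val = 1, z = 0, the precondition holds but the weakest precondition fails.
Answer: invalid


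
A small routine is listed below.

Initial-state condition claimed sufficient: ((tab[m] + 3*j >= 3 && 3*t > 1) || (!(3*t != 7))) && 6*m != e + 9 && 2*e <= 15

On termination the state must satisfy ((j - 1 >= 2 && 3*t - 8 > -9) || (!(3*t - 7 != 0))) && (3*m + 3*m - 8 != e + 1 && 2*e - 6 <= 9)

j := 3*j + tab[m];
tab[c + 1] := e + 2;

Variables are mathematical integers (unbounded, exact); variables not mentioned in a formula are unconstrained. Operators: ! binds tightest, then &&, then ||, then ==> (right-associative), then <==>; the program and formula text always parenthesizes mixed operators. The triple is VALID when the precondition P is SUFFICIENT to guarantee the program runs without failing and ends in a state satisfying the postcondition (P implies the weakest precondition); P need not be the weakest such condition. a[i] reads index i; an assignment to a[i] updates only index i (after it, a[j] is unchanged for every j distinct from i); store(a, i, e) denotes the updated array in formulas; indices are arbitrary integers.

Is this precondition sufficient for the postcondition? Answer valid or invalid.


Working backward. After the program, the postcondition ((j - 1 >= 2 && 3*t - 8 > -9) || (!(3*t - 7 != 0))) && (3*m + 3*m - 8 != e + 1 && 2*e - 6 <= 9) must hold; in canonical form it is ((j >= 3 && 3*t > -1) || (!(3*t != 7))) && 6*m != e + 9 && 2*e <= 15.
Before tab[c + 1] := e + 2: ((j >= 3 && 3*t > -1) || (!(3*t != 7))) && 6*m != e + 9 && 2*e <= 15
Before j := 3*j + tab[m]: ((tab[m] + 3*j >= 3 && 3*t > -1) || (!(3*t != 7))) && 6*m != e + 9 && 2*e <= 15
The weakest precondition is ((tab[m] + 3*j >= 3 && 3*t > -1) || (!(3*t != 7))) && 6*m != e + 9 && 2*e <= 15.
Check whether ((tab[m] + 3*j >= 3 && 3*t > 1) || (!(3*t != 7))) && 6*m != e + 9 && 2*e <= 15 implies it.
Every state satisfying the precondition satisfies the weakest precondition: the implication holds.
Answer: valid


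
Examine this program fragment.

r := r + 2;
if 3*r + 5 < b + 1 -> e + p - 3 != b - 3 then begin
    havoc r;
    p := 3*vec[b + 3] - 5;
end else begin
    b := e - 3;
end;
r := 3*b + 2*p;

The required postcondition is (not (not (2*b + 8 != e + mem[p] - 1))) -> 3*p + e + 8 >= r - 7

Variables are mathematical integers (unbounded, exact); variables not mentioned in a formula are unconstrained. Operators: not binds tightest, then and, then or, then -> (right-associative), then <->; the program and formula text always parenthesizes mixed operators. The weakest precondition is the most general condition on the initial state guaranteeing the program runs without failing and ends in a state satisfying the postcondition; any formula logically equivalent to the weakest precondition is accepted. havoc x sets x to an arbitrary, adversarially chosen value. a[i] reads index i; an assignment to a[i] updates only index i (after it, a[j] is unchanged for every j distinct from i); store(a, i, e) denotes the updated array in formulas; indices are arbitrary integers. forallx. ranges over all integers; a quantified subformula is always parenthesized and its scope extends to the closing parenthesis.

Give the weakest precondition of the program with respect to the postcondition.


Working backward. After the program, the postcondition (not (not (2*b + 8 != e + mem[p] - 1))) -> 3*p + e + 8 >= r - 7 must hold; in canonical form it is 2*b != mem[p] + e - 9 -> e + 3*p >= r - 15.
Before r := 3*b + 2*p: 2*b != mem[p] + e - 9 -> e + p >= 3*b - 15
Then branch requires 2*b != mem[3*vec[b + 3] - 5] + e - 9 -> 3*vec[b + 3] + e >= 3*b - 10; else branch requires e != mem[p] - 3 -> p >= 2*e - 24.
Before the if: ((3*r < b - 4 -> e + p != b) -> (2*b != mem[3*vec[b + 3] - 5] + e - 9 -> 3*vec[b + 3] + e >= 3*b - 10)) and ((not (3*r < b - 4 -> e + p != b)) -> (e != mem[p] - 3 -> p >= 2*e - 24))
Before r := r + 2: ((3*r < b - 10 -> e + p != b) -> (2*b != mem[3*vec[b + 3] - 5] + e - 9 -> 3*vec[b + 3] + e >= 3*b - 10)) and ((not (3*r < b - 10 -> e + p != b)) -> (e != mem[p] - 3 -> p >= 2*e - 24))
Answer: WP = ((3*r < b - 10 -> e + p != b) -> (2*b != mem[3*vec[b + 3] - 5] + e - 9 -> 3*vec[b + 3] + e >= 3*b - 10)) and ((not (3*r < b - 10 -> e + p != b)) -> (e != mem[p] - 3 -> p >= 2*e - 24))


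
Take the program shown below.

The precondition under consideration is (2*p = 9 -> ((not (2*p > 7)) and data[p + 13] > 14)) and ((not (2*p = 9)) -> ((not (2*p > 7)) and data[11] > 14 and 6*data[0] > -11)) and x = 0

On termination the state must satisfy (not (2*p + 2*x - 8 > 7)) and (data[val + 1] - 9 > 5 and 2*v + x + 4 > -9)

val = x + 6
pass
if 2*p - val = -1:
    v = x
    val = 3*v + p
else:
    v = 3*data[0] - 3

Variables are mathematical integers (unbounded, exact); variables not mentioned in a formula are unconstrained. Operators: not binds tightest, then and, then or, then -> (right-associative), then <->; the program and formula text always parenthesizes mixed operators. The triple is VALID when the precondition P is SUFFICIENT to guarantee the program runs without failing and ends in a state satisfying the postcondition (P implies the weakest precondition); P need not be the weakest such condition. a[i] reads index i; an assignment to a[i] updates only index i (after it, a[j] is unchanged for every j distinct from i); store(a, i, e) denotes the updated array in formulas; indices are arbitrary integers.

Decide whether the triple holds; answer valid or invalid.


Working backward. After the program, the postcondition (not (2*p + 2*x - 8 > 7)) and (data[val + 1] - 9 > 5 and 2*v + x + 4 > -9) must hold; in canonical form it is (not (2*p + 2*x > 15)) and data[val + 1] > 14 and 2*v + x > -13.
Then branch requires (not (2*p + 2*x > 15)) and data[p + 3*x + 1] > 14 and 3*x > -13; else branch requires (not (2*p + 2*x > 15)) and data[val + 1] > 14 and 6*data[0] + x > -7.
Before the if: (2*p = val - 1 -> ((not (2*p + 2*x > 15)) and data[p + 3*x + 1] > 14 and 3*x > -13)) and ((not (2*p = val - 1)) -> ((not (2*p + 2*x > 15)) and data[val + 1] > 14 and 6*data[0] + x > -7))
Before skip: (2*p = val - 1 -> ((not (2*p + 2*x > 15)) and data[p + 3*x + 1] > 14 and 3*x > -13)) and ((not (2*p = val - 1)) -> ((not (2*p + 2*x > 15)) and data[val + 1] > 14 and 6*data[0] + x > -7))
Before val := x + 6: (2*p = x + 5 -> ((not (2*p + 2*x > 15)) and data[p + 3*x + 1] > 14 and 3*x > -13)) and ((not (2*p = x + 5)) -> ((not (2*p + 2*x > 15)) and data[x + 7] > 14 and 6*data[0] + x > -7))
The weakest precondition is (2*p = x + 5 -> ((not (2*p + 2*x > 15)) and data[p + 3*x + 1] > 14 and 3*x > -13)) and ((not (2*p = x + 5)) -> ((not (2*p + 2*x > 15)) and data[x + 7] > 14 and 6*data[0] + x > -7)).
Check whether (2*p = 9 -> ((not (2*p > 7)) and data[p + 13] > 14)) and ((not (2*p = 9)) -> ((not (2*p > 7)) and data[11] > 14 and 6*data[0] > -11)) and x = 0 implies it.
Countermodel: at the initial state data = {[0] = 7040, [1] = -15215, [7] = -15215, [11] = 15, [13] = -15215, elsewhere -15215}, p = 0, x = 0, the precondition holds but the weakest precondition fails.
Answer: invalid


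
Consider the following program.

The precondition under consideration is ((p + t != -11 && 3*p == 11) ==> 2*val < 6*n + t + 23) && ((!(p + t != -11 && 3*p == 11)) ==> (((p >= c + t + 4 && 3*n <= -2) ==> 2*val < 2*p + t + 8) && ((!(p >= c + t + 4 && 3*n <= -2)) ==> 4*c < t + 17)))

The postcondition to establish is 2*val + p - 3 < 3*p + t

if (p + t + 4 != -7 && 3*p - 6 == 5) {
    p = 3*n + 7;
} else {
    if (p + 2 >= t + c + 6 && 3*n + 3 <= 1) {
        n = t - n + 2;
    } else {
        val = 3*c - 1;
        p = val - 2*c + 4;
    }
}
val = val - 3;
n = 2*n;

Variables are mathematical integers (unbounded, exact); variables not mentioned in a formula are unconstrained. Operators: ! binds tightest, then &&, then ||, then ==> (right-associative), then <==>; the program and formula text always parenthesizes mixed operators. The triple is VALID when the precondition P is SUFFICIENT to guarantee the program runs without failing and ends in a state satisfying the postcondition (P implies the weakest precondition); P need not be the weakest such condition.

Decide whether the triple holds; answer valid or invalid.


Working backward. After the program, the postcondition 2*val + p - 3 < 3*p + t must hold; in canonical form it is 2*val < 2*p + t + 3.
Before n := 2*n: 2*val < 2*p + t + 3
Before val := val - 3: 2*val < 2*p + t + 9
Then branch requires 2*val < 6*n + t + 23; else branch requires ((p >= c + t + 4 && 3*n <= -2) ==> 2*val < 2*p + t + 9) && ((!(p >= c + t + 4 && 3*n <= -2)) ==> 4*c < t + 17).
Before the if: ((p + t != -11 && 3*p == 11) ==> 2*val < 6*n + t + 23) && ((!(p + t != -11 && 3*p == 11)) ==> (((p >= c + t + 4 && 3*n <= -2) ==> 2*val < 2*p + t + 9) && ((!(p >= c + t + 4 && 3*n <= -2)) ==> 4*c < t + 17)))
The weakest precondition is ((p + t != -11 && 3*p == 11) ==> 2*val < 6*n + t + 23) && ((!(p + t != -11 && 3*p == 11)) ==> (((p >= c + t + 4 && 3*n <= -2) ==> 2*val < 2*p + t + 9) && ((!(p >= c + t + 4 && 3*n <= -2)) ==> 4*c < t + 17))).
Check whether ((p + t != -11 && 3*p == 11) ==> 2*val < 6*n + t + 23) && ((!(p + t != -11 && 3*p == 11)) ==> (((p >= c + t + 4 && 3*n <= -2) ==> 2*val < 2*p + t + 8) && ((!(p >= c + t + 4 && 3*n <= -2)) ==> 4*c < t + 17))) implies it.
Every state satisfying the precondition satisfies the weakest precondition: the implication holds.
Answer: valid


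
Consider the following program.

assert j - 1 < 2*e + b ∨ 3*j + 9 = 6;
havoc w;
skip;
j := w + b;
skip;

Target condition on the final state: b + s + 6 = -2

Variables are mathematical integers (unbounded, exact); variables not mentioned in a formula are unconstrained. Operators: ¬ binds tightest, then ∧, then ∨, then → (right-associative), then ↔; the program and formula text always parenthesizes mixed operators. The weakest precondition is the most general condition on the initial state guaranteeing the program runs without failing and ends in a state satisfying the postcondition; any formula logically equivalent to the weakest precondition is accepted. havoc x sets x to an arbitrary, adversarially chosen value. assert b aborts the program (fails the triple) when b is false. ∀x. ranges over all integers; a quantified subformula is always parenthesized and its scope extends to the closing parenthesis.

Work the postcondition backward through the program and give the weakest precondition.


Working backward. After the program, the postcondition b + s + 6 = -2 must hold; in canonical form it is b + s = -8.
Before skip: b + s = -8
Before j := w + b: b + s = -8
Before skip: b + s = -8
Before havoc w: b + s = -8
Before assert j - 1 < 2*e + b ∨ 3*j + 9 = 6: (j < b + 2*e + 1 ∨ 3*j = -3) ∧ b + s = -8
Answer: WP = (j < b + 2*e + 1 ∨ 3*j = -3) ∧ b + s = -8


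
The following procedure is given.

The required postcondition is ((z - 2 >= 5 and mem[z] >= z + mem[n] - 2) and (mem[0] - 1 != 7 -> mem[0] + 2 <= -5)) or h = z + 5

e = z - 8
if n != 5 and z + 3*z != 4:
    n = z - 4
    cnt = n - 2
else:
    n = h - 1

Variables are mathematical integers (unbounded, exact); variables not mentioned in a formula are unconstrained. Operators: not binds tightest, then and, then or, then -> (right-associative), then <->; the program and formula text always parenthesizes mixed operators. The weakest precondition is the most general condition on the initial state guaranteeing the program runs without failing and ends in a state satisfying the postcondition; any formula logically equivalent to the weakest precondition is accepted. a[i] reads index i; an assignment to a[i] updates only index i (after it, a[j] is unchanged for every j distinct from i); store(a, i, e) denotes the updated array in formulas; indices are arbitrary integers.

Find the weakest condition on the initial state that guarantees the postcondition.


Working backward. After the program, the postcondition ((z - 2 >= 5 and mem[z] >= z + mem[n] - 2) and (mem[0] - 1 != 7 -> mem[0] + 2 <= -5)) or h = z + 5 must hold; in canonical form it is (z >= 7 and mem[z] >= mem[n] + z - 2 and (mem[0] != 8 -> mem[0] <= -7)) or h = z + 5.
Then branch requires (z >= 7 and mem[z] >= mem[z - 4] + z - 2 and (mem[0] != 8 -> mem[0] <= -7)) or h = z + 5; else branch requires (z >= 7 and mem[z] >= mem[h - 1] + z - 2 and (mem[0] != 8 -> mem[0] <= -7)) or h = z + 5.
Before the if: ((n != 5 and 4*z != 4) -> ((z >= 7 and mem[z] >= mem[z - 4] + z - 2 and (mem[0] != 8 -> mem[0] <= -7)) or h = z + 5)) and ((not (n != 5 and 4*z != 4)) -> ((z >= 7 and mem[z] >= mem[h - 1] + z - 2 and (mem[0] != 8 -> mem[0] <= -7)) or h = z + 5))
Before e := z - 8: ((n != 5 and 4*z != 4) -> ((z >= 7 and mem[z] >= mem[z - 4] + z - 2 and (mem[0] != 8 -> mem[0] <= -7)) or h = z + 5)) and ((not (n != 5 and 4*z != 4)) -> ((z >= 7 and mem[z] >= mem[h - 1] + z - 2 and (mem[0] != 8 -> mem[0] <= -7)) or h = z + 5))
Answer: WP = ((n != 5 and 4*z != 4) -> ((z >= 7 and mem[z] >= mem[z - 4] + z - 2 and (mem[0] != 8 -> mem[0] <= -7)) or h = z + 5)) and ((not (n != 5 and 4*z != 4)) -> ((z >= 7 and mem[z] >= mem[h - 1] + z - 2 and (mem[0] != 8 -> mem[0] <= -7)) or h = z + 5))


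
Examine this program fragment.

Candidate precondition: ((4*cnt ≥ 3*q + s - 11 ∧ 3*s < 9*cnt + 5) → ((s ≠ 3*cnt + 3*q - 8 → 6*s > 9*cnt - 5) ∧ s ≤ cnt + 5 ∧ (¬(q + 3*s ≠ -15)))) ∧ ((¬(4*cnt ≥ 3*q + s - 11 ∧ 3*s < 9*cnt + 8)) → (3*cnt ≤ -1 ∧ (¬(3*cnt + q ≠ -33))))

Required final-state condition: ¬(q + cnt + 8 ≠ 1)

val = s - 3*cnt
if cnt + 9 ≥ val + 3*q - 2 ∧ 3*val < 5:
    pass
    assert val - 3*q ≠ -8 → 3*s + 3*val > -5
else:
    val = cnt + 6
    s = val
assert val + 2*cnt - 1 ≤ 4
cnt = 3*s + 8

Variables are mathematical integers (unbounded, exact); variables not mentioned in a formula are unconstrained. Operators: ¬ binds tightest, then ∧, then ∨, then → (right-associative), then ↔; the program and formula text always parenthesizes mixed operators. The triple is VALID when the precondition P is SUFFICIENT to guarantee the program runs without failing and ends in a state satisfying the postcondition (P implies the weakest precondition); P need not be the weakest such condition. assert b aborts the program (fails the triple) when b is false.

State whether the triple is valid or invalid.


Working backward. After the program, the postcondition ¬(q + cnt + 8 ≠ 1) must hold; in canonical form it is ¬(cnt + q ≠ -7).
Before cnt := 3*s + 8: ¬(q + 3*s ≠ -15)
Before assert val + 2*cnt - 1 ≤ 4: 2*cnt + val ≤ 5 ∧ (¬(q + 3*s ≠ -15))
Then branch requires (val ≠ 3*q - 8 → 3*s + 3*val > -5) ∧ 2*cnt + val ≤ 5 ∧ (¬(q + 3*s ≠ -15)); else branch requires 3*cnt ≤ -1 ∧ (¬(3*cnt + q ≠ -33)).
Before the if: ((cnt ≥ 3*q + val - 11 ∧ 3*val < 5) → ((val ≠ 3*q - 8 → 3*s + 3*val > -5) ∧ 2*cnt + val ≤ 5 ∧ (¬(q + 3*s ≠ -15)))) ∧ ((¬(cnt ≥ 3*q + val - 11 ∧ 3*val < 5)) → (3*cnt ≤ -1 ∧ (¬(3*cnt + q ≠ -33))))
Before val := s - 3*cnt: ((4*cnt ≥ 3*q + s - 11 ∧ 3*s < 9*cnt + 5) → ((s ≠ 3*cnt + 3*q - 8 → 6*s > 9*cnt - 5) ∧ s ≤ cnt + 5 ∧ (¬(q + 3*s ≠ -15)))) ∧ ((¬(4*cnt ≥ 3*q + s - 11 ∧ 3*s < 9*cnt + 5)) → (3*cnt ≤ -1 ∧ (¬(3*cnt + q ≠ -33))))
The weakest precondition is ((4*cnt ≥ 3*q + s - 11 ∧ 3*s < 9*cnt + 5) → ((s ≠ 3*cnt + 3*q - 8 → 6*s > 9*cnt - 5) ∧ s ≤ cnt + 5 ∧ (¬(q + 3*s ≠ -15)))) ∧ ((¬(4*cnt ≥ 3*q + s - 11 ∧ 3*s < 9*cnt + 5)) → (3*cnt ≤ -1 ∧ (¬(3*cnt + q ≠ -33)))).
Check whether ((4*cnt ≥ 3*q + s - 11 ∧ 3*s < 9*cnt + 5) → ((s ≠ 3*cnt + 3*q - 8 → 6*s > 9*cnt - 5) ∧ s ≤ cnt + 5 ∧ (¬(q + 3*s ≠ -15)))) ∧ ((¬(4*cnt ≥ 3*q + s - 11 ∧ 3*s < 9*cnt + 8)) → (3*cnt ≤ -1 ∧ (¬(3*cnt + q ≠ -33)))) implies it.
Countermodel: at the initial state cnt = 0, q = -34, s = 2, the precondition holds but the weakest precondition fails.
Answer: invalid


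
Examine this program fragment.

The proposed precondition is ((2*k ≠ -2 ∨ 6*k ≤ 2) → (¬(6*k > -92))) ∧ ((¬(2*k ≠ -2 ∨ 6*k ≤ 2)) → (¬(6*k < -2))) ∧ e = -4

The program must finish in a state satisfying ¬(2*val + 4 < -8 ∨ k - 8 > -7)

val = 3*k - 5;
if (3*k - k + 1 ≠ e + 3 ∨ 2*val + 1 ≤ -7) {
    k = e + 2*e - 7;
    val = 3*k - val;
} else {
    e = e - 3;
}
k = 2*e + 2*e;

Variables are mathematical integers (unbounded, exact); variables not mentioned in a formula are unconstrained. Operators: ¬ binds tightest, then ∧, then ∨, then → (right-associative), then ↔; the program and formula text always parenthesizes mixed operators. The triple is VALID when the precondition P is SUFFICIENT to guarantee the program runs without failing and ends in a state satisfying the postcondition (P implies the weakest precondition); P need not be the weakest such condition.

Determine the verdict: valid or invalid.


Working backward. After the program, the postcondition ¬(2*val + 4 < -8 ∨ k - 8 > -7) must hold; in canonical form it is ¬(2*val < -12 ∨ k > 1).
Before k := 2*e + 2*e: ¬(2*val < -12 ∨ 4*e > 1)
Then branch requires ¬(18*e < 2*val + 30 ∨ 4*e > 1); else branch requires ¬(2*val < -12 ∨ 4*e > 13).
Before the if: ((2*k ≠ e + 2 ∨ 2*val ≤ -8) → (¬(18*e < 2*val + 30 ∨ 4*e > 1))) ∧ ((¬(2*k ≠ e + 2 ∨ 2*val ≤ -8)) → (¬(2*val < -12 ∨ 4*e > 13)))
Before val := 3*k - 5: ((2*k ≠ e + 2 ∨ 6*k ≤ 2) → (¬(18*e < 6*k + 20 ∨ 4*e > 1))) ∧ ((¬(2*k ≠ e + 2 ∨ 6*k ≤ 2)) → (¬(6*k < -2 ∨ 4*e > 13)))
The weakest precondition is ((2*k ≠ e + 2 ∨ 6*k ≤ 2) → (¬(18*e < 6*k + 20 ∨ 4*e > 1))) ∧ ((¬(2*k ≠ e + 2 ∨ 6*k ≤ 2)) → (¬(6*k < -2 ∨ 4*e > 13))).
Check whether ((2*k ≠ -2 ∨ 6*k ≤ 2) → (¬(6*k > -92))) ∧ ((¬(2*k ≠ -2 ∨ 6*k ≤ 2)) → (¬(6*k < -2))) ∧ e = -4 implies it.
Every state satisfying the precondition satisfies the weakest precondition: the implication holds.
Answer: valid


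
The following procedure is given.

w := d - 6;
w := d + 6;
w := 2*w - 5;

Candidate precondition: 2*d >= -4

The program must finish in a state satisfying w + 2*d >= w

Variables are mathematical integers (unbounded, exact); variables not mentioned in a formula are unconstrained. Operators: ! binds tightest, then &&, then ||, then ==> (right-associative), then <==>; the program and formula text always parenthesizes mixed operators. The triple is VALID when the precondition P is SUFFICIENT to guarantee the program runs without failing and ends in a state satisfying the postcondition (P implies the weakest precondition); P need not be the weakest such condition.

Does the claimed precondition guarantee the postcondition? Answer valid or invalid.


Working backward. After the program, the postcondition w + 2*d >= w must hold; in canonical form it is 2*d >= 0.
Before w := 2*w - 5: 2*d >= 0
Before w := d + 6: 2*d >= 0
Before w := d - 6: 2*d >= 0
The weakest precondition is 2*d >= 0.
Check whether 2*d >= -4 implies it.
Countermodel: at the initial state d = -2, the precondition holds but the weakest precondition fails.
Answer: invalid


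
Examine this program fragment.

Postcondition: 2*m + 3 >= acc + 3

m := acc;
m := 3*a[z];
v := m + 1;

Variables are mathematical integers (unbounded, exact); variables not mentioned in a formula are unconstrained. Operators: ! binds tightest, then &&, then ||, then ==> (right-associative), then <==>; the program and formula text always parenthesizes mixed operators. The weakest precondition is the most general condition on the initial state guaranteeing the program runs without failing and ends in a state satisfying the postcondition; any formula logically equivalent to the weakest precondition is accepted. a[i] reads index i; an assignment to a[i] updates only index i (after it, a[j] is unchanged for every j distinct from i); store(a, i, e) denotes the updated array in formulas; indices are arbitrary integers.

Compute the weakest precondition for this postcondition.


Working backward. After the program, the postcondition 2*m + 3 >= acc + 3 must hold; in canonical form it is 2*m >= acc.
Before v := m + 1: 2*m >= acc
Before m := 3*a[z]: 6*a[z] >= acc
Before m := acc: 6*a[z] >= acc
Answer: WP = 6*a[z] >= acc


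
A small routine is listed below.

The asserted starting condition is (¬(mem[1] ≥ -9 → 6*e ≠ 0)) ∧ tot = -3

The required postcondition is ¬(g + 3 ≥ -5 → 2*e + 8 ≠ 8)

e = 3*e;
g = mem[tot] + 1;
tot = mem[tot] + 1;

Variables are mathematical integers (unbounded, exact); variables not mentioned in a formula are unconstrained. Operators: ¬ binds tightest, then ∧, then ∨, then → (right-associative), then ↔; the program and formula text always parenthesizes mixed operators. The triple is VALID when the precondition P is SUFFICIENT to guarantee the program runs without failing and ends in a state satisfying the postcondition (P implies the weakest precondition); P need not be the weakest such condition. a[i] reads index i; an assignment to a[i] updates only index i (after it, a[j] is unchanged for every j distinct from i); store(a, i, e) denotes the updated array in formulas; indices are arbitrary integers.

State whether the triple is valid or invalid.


Working backward. After the program, the postcondition ¬(g + 3 ≥ -5 → 2*e + 8 ≠ 8) must hold; in canonical form it is ¬(g ≥ -8 → 2*e ≠ 0).
Before tot := mem[tot] + 1: ¬(g ≥ -8 → 2*e ≠ 0)
Before g := mem[tot] + 1: ¬(mem[tot] ≥ -9 → 2*e ≠ 0)
Before e := 3*e: ¬(mem[tot] ≥ -9 → 6*e ≠ 0)
The weakest precondition is ¬(mem[tot] ≥ -9 → 6*e ≠ 0).
Check whether (¬(mem[1] ≥ -9 → 6*e ≠ 0)) ∧ tot = -3 implies it.
Countermodel: at the initial state e = 0, mem = {[-3] = -10, [1] = 0, elsewhere 0}, tot = -3, the precondition holds but the weakest precondition fails.
Answer: invalid


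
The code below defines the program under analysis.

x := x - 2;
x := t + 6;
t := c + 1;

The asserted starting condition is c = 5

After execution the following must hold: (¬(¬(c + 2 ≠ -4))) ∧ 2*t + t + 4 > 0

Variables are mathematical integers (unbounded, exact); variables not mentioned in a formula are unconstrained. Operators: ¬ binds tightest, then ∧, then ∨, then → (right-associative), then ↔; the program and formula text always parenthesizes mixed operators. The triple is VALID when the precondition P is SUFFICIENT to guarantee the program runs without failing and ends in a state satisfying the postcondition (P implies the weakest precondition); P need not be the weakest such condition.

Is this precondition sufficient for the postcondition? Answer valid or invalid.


Working backward. After the program, the postcondition (¬(¬(c + 2 ≠ -4))) ∧ 2*t + t + 4 > 0 must hold; in canonical form it is c ≠ -6 ∧ 3*t > -4.
Before t := c + 1: c ≠ -6 ∧ 3*c > -7
Before x := t + 6: c ≠ -6 ∧ 3*c > -7
Before x := x - 2: c ≠ -6 ∧ 3*c > -7
The weakest precondition is c ≠ -6 ∧ 3*c > -7.
Check whether c = 5 implies it.
Every state satisfying the precondition satisfies the weakest precondition: the implication holds.
Answer: valid


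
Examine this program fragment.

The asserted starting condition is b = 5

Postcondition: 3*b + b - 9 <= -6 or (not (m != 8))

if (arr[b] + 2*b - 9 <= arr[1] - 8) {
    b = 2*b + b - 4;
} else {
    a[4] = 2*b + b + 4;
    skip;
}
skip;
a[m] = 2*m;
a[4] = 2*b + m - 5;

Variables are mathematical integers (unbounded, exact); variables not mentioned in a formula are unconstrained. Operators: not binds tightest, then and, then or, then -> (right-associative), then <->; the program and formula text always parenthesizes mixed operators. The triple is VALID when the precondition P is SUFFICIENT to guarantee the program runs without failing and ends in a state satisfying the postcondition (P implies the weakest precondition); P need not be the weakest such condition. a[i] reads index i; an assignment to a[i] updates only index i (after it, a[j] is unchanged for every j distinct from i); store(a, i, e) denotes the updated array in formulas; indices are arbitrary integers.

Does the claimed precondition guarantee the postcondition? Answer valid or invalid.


Working backward. After the program, the postcondition 3*b + b - 9 <= -6 or (not (m != 8)) must hold; in canonical form it is 4*b <= 3 or (not (m != 8)).
Before a[4] := 2*b + m - 5: 4*b <= 3 or (not (m != 8))
Before a[m] := 2*m: 4*b <= 3 or (not (m != 8))
Before skip: 4*b <= 3 or (not (m != 8))
Then branch requires 12*b <= 19 or (not (m != 8)); else branch requires 4*b <= 3 or (not (m != 8)).
Before the if: (arr[b] + 2*b <= arr[1] + 1 -> (12*b <= 19 or (not (m != 8)))) and ((not (arr[b] + 2*b <= arr[1] + 1)) -> (4*b <= 3 or (not (m != 8))))
The weakest precondition is (arr[b] + 2*b <= arr[1] + 1 -> (12*b <= 19 or (not (m != 8)))) and ((not (arr[b] + 2*b <= arr[1] + 1)) -> (4*b <= 3 or (not (m != 8)))).
Check whether b = 5 implies it.
Countermodel: at the initial state arr = {[1] = 0, [5] = 15215, elsewhere 0}, b = 5, m = 9, the precondition holds but the weakest precondition fails.
Answer: invalid


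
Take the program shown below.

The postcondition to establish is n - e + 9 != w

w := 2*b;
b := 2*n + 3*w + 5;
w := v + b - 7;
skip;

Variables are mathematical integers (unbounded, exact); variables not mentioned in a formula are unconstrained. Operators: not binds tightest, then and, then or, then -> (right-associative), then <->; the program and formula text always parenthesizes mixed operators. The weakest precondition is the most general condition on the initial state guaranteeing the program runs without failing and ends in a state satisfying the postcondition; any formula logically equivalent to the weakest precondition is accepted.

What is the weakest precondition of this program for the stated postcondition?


Working backward. After the program, the postcondition n - e + 9 != w must hold; in canonical form it is n != e + w - 9.
Before skip: n != e + w - 9
Before w := v + b - 7: n != b + e + v - 16
Before b := 2*n + 3*w + 5: e + n + v + 3*w != 11
Before w := 2*b: 6*b + e + n + v != 11
Answer: WP = 6*b + e + n + v != 11


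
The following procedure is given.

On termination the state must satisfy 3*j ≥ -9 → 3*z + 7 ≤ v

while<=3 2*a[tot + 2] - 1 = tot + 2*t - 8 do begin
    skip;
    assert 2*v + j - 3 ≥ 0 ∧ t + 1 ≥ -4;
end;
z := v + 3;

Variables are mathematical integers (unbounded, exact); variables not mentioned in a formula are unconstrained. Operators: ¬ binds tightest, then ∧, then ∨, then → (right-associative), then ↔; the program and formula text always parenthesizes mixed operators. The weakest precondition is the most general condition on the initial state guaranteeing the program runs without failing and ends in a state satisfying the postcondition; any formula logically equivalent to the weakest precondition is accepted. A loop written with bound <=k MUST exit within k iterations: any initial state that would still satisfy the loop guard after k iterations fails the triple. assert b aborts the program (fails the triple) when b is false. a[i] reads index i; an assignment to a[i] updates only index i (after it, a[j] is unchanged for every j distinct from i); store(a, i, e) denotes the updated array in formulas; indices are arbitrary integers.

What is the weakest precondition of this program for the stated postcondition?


Working backward. After the program, the postcondition 3*j ≥ -9 → 3*z + 7 ≤ v must hold; in canonical form it is 3*j ≥ -9 → 3*z ≤ v - 7.
Before z := v + 3: 3*j ≥ -9 → 2*v ≤ -16
Before the loop (bound <=3), unroll the exhaustion recursion (WP_0 = exit-now case; WP_j = one more guarded iteration, up to j = 3):
  WP_0: (¬(2*a[tot + 2] = 2*t + tot - 7)) ∧ (3*j ≥ -9 → 2*v ≤ -16)
  WP_1: (2*a[tot + 2] = 2*t + tot - 7 → (j + 2*v ≥ 3 ∧ t ≥ -5 ∧ (¬(2*a[tot + 2] = 2*t + tot - 7)) ∧ (3*j ≥ -9 → 2*v ≤ -16))) ∧ ((¬(2*a[tot + 2] = 2*t + tot - 7)) → (3*j ≥ -9 → 2*v ≤ -16))
  WP_2: (2*a[tot + 2] = 2*t + tot - 7 → (j + 2*v ≥ 3 ∧ t ≥ -5 ∧ (2*a[tot + 2] = 2*t + tot - 7 → (j + 2*v ≥ 3 ∧ t ≥ -5 ∧ (¬(2*a[tot + 2] = 2*t + tot - 7)) ∧ (3*j ≥ -9 → 2*v ≤ -16))) ∧ ((¬(2*a[tot + 2] = 2*t + tot - 7)) → (3*j ≥ -9 → 2*v ≤ -16)))) ∧ ((¬(2*a[tot + 2] = 2*t + tot - 7)) → (3*j ≥ -9 → 2*v ≤ -16))
  WP_3: (2*a[tot + 2] = 2*t + tot - 7 → (j + 2*v ≥ 3 ∧ t ≥ -5 ∧ (2*a[tot + 2] = 2*t + tot - 7 → (j + 2*v ≥ 3 ∧ t ≥ -5 ∧ (2*a[tot + 2] = 2*t + tot - 7 → (j + 2*v ≥ 3 ∧ t ≥ -5 ∧ (¬(2*a[tot + 2] = 2*t + tot - 7)) ∧ (3*j ≥ -9 → 2*v ≤ -16))) ∧ ((¬(2*a[tot + 2] = 2*t + tot - 7)) → (3*j ≥ -9 → 2*v ≤ -16)))) ∧ ((¬(2*a[tot + 2] = 2*t + tot - 7)) → (3*j ≥ -9 → 2*v ≤ -16)))) ∧ ((¬(2*a[tot + 2] = 2*t + tot - 7)) → (3*j ≥ -9 → 2*v ≤ -16))
So before the loop: (2*a[tot + 2] = 2*t + tot - 7 → (j + 2*v ≥ 3 ∧ t ≥ -5 ∧ (2*a[tot + 2] = 2*t + tot - 7 → (j + 2*v ≥ 3 ∧ t ≥ -5 ∧ (2*a[tot + 2] = 2*t + tot - 7 → (j + 2*v ≥ 3 ∧ t ≥ -5 ∧ (¬(2*a[tot + 2] = 2*t + tot - 7)) ∧ (3*j ≥ -9 → 2*v ≤ -16))) ∧ ((¬(2*a[tot + 2] = 2*t + tot - 7)) → (3*j ≥ -9 → 2*v ≤ -16)))) ∧ ((¬(2*a[tot + 2] = 2*t + tot - 7)) → (3*j ≥ -9 → 2*v ≤ -16)))) ∧ ((¬(2*a[tot + 2] = 2*t + tot - 7)) → (3*j ≥ -9 → 2*v ≤ -16))
Answer: WP = (2*a[tot + 2] = 2*t + tot - 7 → (j + 2*v ≥ 3 ∧ t ≥ -5 ∧ (2*a[tot + 2] = 2*t + tot - 7 → (j + 2*v ≥ 3 ∧ t ≥ -5 ∧ (2*a[tot + 2] = 2*t + tot - 7 → (j + 2*v ≥ 3 ∧ t ≥ -5 ∧ (¬(2*a[tot + 2] = 2*t + tot - 7)) ∧ (3*j ≥ -9 → 2*v ≤ -16))) ∧ ((¬(2*a[tot + 2] = 2*t + tot - 7)) → (3*j ≥ -9 → 2*v ≤ -16)))) ∧ ((¬(2*a[tot + 2] = 2*t + tot - 7)) → (3*j ≥ -9 → 2*v ≤ -16)))) ∧ ((¬(2*a[tot + 2] = 2*t + tot - 7)) → (3*j ≥ -9 → 2*v ≤ -16))
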